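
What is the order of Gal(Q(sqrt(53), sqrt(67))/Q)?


The 2 square roots of distinct primes are multiplicatively independent over Q,
so [K:Q] = 2^2 and Gal(K/Q) is isomorphic to (Z/2Z)^2.
|Gal| = 2^2 = 4

4


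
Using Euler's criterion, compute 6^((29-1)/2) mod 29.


p = 29 is prime and the exponent is (p-1)/2 = 14, so by Euler's criterion 6^14 = (6/29) = +1 or -1 mod 29.
Compute by square-and-multiply:
  14 = 8 + 4 + 2 (binary 1110)
  Repeated squaring mod 29: 6^1 = 6, 6^2 = 7, 6^4 = 20, 6^8 = 23
  6^14 = 6^8 * 6^4 * 6^2 = 23 * 20 * 7 mod 29
    23 * 20 = 460 = 25 mod 29
    25 * 7 = 175 = 1 mod 29
  6^14 = 1 mod 29
Result 1: 6 is a quadratic residue mod 29.
6^14 mod 29 = 1

1


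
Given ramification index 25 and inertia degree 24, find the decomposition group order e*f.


|D_P| = e * f
= 25 * 24
= 600

600


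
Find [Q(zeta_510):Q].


The degree equals Euler's totient phi(510).
510 = 2 * 3 * 5 * 17
phi(510) = 128

128


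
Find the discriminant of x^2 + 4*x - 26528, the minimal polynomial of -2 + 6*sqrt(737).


The element -2 + 6*sqrt(737) has minimal polynomial:
x^2 + 4*x - 26528
Discriminant = (4)^2 - 4*(-26528)
= 16 + 106112
= 106128

106128


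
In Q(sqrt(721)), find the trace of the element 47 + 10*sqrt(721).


Tr(a + b*sqrt(d)) = (a + b*sqrt(d)) + (a - b*sqrt(d)) = 2a
= 2 * (47)
= 94

94


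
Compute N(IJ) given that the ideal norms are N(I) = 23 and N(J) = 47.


N(IJ) = N(I) * N(J)
= 23 * 47
= 1081

1081


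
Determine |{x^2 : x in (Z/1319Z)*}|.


For prime p, the number of non-zero quadratic residues is (p-1)/2.
= (1319-1)/2
= 659

659


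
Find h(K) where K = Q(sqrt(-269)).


K = Q(sqrt(-269)). d mod 4 = 3, so D = disc(K) = 4d = -1076
h(K) equals the number of primitive reduced positive-definite forms (a, b, c) = a*x^2 + b*x*y + c*y^2 with b^2 - 4ac = D,
where reduced means |b| <= a <= c, with b >= 0 whenever |b| = a or a = c, and primitive means gcd(a, b, c) = 1.
Reduced forces 3a^2 <= |D| = 1076, so 1 <= a <= 18; b must have the parity of D, and c = (b^2 - D)/(4a) must be an integer >= a.
Enumerate a = 1..18, b in [-a, a]:
  a=1: (1, 0, 269)  [1]
  a=2: (2, 2, 135)  [1]
  a=3: (3, -2, 90), (3, 2, 90)  [2]
  a=4: none
  a=5: (5, -2, 54), (5, 2, 54)  [2]
  a=6: (6, -2, 45), (6, 2, 45)  [2]
  a=7: (7, -4, 39), (7, 4, 39)  [2]
  a=8: none
  a=9: (9, -2, 30), (9, 2, 30)  [2]
  a=10: (10, -2, 27), (10, 2, 27)  [2]
  a=11..12: none
  a=13: (13, -4, 21), (13, 4, 21)  [2]
  a=14: (14, -10, 21), (14, 10, 21)  [2]
  a=15: (15, -8, 19), (15, -2, 18), (15, 2, 18), (15, 8, 19)  [4]
  a=16..18: none
Total reduced forms: 1 + 1 + 2 + 2 + 2 + 2 + 2 + 2 + 2 + 2 + 4 = 22
h = 22

22


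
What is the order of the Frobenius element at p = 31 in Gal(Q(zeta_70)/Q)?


The Frobenius at p in Gal(Q(zeta_n)/Q) = (Z/nZ)* is the class of p, so its order is ord_70(31), the smallest k >= 1 with 31^k = 1 mod 70.
n = 70 = 2 * 5 * 7, phi(70) = 24; the order divides phi(n).
Divisors of 24: 1, 2, 3, 4, 6, 8, 12, 24
Repeated squaring mod 70: 31^1 = 31, 31^2 = 51, 31^4 = 11, 31^8 = 51, 31^16 = 11
Test divisors in increasing order:
  k=1: 31^1 = 31 mod 70
  k=2: 31^2 = 51 mod 70
  k=3: 31^3 = 51 * 31 = 41 mod 70
  k=4: 31^4 = 11 mod 70
  k=6: 31^6 = 11 * 51 = 1 mod 70  <- first divisor giving 1
Order = 6

6


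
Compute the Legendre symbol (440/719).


p = 719 is prime, so compute (440/719) with the reciprocity algorithm (Jacobi-symbol steps: pull out 2s via (2/n), flip via reciprocity, reduce):
  pull out 2: (2/719) = +1  (since 719 mod 8 = 7)
  pull out 2: (2/719) = +1  (since 719 mod 8 = 7)
  pull out 2: (2/719) = +1  (since 719 mod 8 = 7)
  reciprocity: (55/719) -> -(719/55)
  reduce: (4/55)
  pull out 2: (2/55) = +1  (since 55 mod 8 = 7)
  pull out 2: (2/55) = +1  (since 55 mod 8 = 7)
  (1/55) = 1
Product of signs = -1
(440/719) = -1

-1


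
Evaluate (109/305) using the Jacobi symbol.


Compute (109/305) via quadratic reciprocity:
  reciprocity: (109/305) -> +(305/109)
  reduce: (87/109)
  reciprocity: (87/109) -> +(109/87)
  reduce: (22/87)
  pull out 2: (2/87) = +1  (since 87 mod 8 = 7)
  reciprocity: (11/87) -> -(87/11)
  reduce: (10/11)
  pull out 2: (2/11) = -1  (since 11 mod 8 = 3)
  reciprocity: (5/11) -> +(11/5)
  reduce: (1/5)
  (1/5) = 1
Product of signs = 1

1


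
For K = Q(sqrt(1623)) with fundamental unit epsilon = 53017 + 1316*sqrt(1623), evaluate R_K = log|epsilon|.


epsilon = 53017 + 1316*sqrt(1623)
= 106034.0000
R = ln(106034.0000)
= 11.5715

11.5715


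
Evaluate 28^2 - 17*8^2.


x^2 - d*y^2
= 28^2 - 17*8^2
= 784 - 1088
= -304

-304


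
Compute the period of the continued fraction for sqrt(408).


Run the CF algorithm for sqrt(408).
a_0 = floor(sqrt(408)) = 20; set m_0=0, q_0=1.
Recurrence: m' = q*a - m,  q' = (d - m'^2)/q,  a' = floor((a_0 + m')/q').
  step 1: m=20, q=8, a=5
  step 2: m=20, q=1, a=40
a_2 = 2*a_0 = 40, so the period closes here.
sqrt(408) = [20; 5, 40]
Period length = 2

2


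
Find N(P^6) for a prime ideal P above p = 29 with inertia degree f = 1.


N(P^a) = p^(a*f)
= 29^(6*1)
= 29^6
= 594823321

594823321


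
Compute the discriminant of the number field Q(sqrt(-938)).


For K = Q(sqrt(d)) with d squarefree: disc(K) = d if d = 1 mod 4, and disc(K) = 4d if d = 2 or 3 mod 4.
Here d = -938, and d mod 4 = 2.
d = 2 mod 4, not 1 (O_K = Z[sqrt(d)]), so disc(K) = 4d = 4 * (-938) = -3752

-3752


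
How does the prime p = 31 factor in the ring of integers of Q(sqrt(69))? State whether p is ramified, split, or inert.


K = Q(sqrt(69)). Since d mod 4 = 1, disc(K) = 69.
Check p | disc: 69 mod 31 = 7.
p does not divide disc. Compute Legendre symbol (d/p):
7^((31-1)/2) mod 31 = 1
(d/p) = 1, so p splits: (p) = P*P' with e=1, f=1, g=2.
Therefore p is split.

split


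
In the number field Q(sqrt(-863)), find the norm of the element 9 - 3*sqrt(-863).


N(a + b*sqrt(d)) = a^2 - d*b^2
= (9)^2 - (-863)*(-3)^2
= 81 + 7767
= 7848

7848


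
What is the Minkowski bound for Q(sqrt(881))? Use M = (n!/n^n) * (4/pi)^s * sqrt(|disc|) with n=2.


d = 881, d mod 4 = 1, so disc(K) = d = 881; |disc(K)| = 881
Real quadratic field, so n = 2, s = r2 = 0, r1 = 2
M = (n!/n^n) * (4/pi)^s * sqrt(|disc(K)|) = (2!/2^2) * (4/pi)^0 * sqrt(881)
= 0.5 * 1.000000 * 29.681644
= 14.8408

14.8408


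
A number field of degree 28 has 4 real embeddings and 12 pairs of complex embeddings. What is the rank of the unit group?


By Dirichlet's unit theorem:
rank = r1 + r2 - 1
= 4 + 12 - 1
= 15

15


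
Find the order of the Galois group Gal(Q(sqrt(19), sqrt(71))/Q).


The 2 square roots of distinct primes are multiplicatively independent over Q,
so [K:Q] = 2^2 and Gal(K/Q) is isomorphic to (Z/2Z)^2.
|Gal| = 2^2 = 4

4


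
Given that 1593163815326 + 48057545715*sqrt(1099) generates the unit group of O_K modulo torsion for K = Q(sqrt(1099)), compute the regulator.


epsilon = 1593163815326 + 48057545715*sqrt(1099)
= 3.1863e+12
R = ln(3.1863e+12)
= 28.7899

28.7899


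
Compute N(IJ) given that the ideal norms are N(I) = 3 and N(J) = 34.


N(IJ) = N(I) * N(J)
= 3 * 34
= 102

102


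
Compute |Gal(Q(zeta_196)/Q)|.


|Gal(Q(zeta_196)/Q)| = phi(196)
= 84

84


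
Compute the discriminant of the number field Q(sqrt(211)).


For K = Q(sqrt(d)) with d squarefree: disc(K) = d if d = 1 mod 4, and disc(K) = 4d if d = 2 or 3 mod 4.
Here d = 211, and d mod 4 = 3.
d = 3 mod 4, not 1 (O_K = Z[sqrt(d)]), so disc(K) = 4d = 4 * (211) = 844

844


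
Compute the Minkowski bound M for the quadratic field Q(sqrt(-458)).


d = -458, d mod 4 = 2, so disc(K) = 4d = -1832; |disc(K)| = 1832
Imaginary quadratic field, so n = 2, s = r2 = 1, r1 = 0
M = (n!/n^n) * (4/pi)^s * sqrt(|disc(K)|) = (2!/2^2) * (4/pi)^1 * sqrt(1832)
= 0.5 * 1.273240 * 42.801869
= 27.2485

27.2485


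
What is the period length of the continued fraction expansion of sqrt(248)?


Run the CF algorithm for sqrt(248).
a_0 = floor(sqrt(248)) = 15; set m_0=0, q_0=1.
Recurrence: m' = q*a - m,  q' = (d - m'^2)/q,  a' = floor((a_0 + m')/q').
  step 1: m=15, q=23, a=1
  step 2: m=8, q=8, a=2
  step 3: m=8, q=23, a=1
  step 4: m=15, q=1, a=30
a_4 = 2*a_0 = 30, so the period closes here.
sqrt(248) = [15; 1, 2, 1, 30]
Period length = 4

4


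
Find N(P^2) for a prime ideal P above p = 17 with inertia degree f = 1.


N(P^a) = p^(a*f)
= 17^(2*1)
= 17^2
= 289

289


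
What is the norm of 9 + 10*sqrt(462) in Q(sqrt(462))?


N(a + b*sqrt(d)) = a^2 - d*b^2
= (9)^2 - (462)*(10)^2
= 81 - 46200
= -46119

-46119


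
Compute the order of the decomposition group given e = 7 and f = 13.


|D_P| = e * f
= 7 * 13
= 91

91


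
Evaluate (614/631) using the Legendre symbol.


p = 631 is prime, so compute (614/631) with the reciprocity algorithm (Jacobi-symbol steps: pull out 2s via (2/n), flip via reciprocity, reduce):
  pull out 2: (2/631) = +1  (since 631 mod 8 = 7)
  reciprocity: (307/631) -> -(631/307)
  reduce: (17/307)
  reciprocity: (17/307) -> +(307/17)
  reduce: (1/17)
  (1/17) = 1
Product of signs = -1
(614/631) = -1

-1


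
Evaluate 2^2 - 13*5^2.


x^2 - d*y^2
= 2^2 - 13*5^2
= 4 - 325
= -321

-321


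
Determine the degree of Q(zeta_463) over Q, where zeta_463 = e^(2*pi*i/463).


The degree equals Euler's totient phi(463).
463 = 463
phi(463) = 462

462


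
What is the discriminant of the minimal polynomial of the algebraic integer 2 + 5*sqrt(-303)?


The element 2 + 5*sqrt(-303) has minimal polynomial:
x^2 - 4*x + 7579
Discriminant = (-4)^2 - 4*(7579)
= 16 - 30316
= -30300

-30300


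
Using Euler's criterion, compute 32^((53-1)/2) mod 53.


p = 53 is prime and the exponent is (p-1)/2 = 26, so by Euler's criterion 32^26 = (32/53) = +1 or -1 mod 53.
Compute by square-and-multiply:
  26 = 16 + 8 + 2 (binary 11010)
  Repeated squaring mod 53: 32^1 = 32, 32^2 = 17, 32^4 = 24, 32^8 = 46, 32^16 = 49
  32^26 = 32^16 * 32^8 * 32^2 = 49 * 46 * 17 mod 53
    49 * 46 = 2254 = 28 mod 53
    28 * 17 = 476 = 52 mod 53
  32^26 = 52 mod 53
Result 52 = p - 1 = -1 mod 53: 32 is a quadratic non-residue mod 53. As a residue in [0, p-1] the value is 52.
32^26 mod 53 = 52

52


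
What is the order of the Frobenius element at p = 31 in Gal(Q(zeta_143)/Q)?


The Frobenius at p in Gal(Q(zeta_n)/Q) = (Z/nZ)* is the class of p, so its order is ord_143(31), the smallest k >= 1 with 31^k = 1 mod 143.
n = 143 = 11 * 13, phi(143) = 120; the order divides phi(n).
Divisors of 120: 1, 2, 3, 4, 5, 6, 8, 10, 12, 15, 20, 24, 30, 40, 60, 120
Repeated squaring mod 143: 31^1 = 31, 31^2 = 103, 31^4 = 27, 31^8 = 14, 31^16 = 53, 31^32 = 92, 31^64 = 27
Test divisors in increasing order:
  k=1: 31^1 = 31 mod 143
  k=2: 31^2 = 103 mod 143
  k=3: 31^3 = 103 * 31 = 47 mod 143
  k=4: 31^4 = 27 mod 143
  k=5: 31^5 = 27 * 31 = 122 mod 143
  k=6: 31^6 = 27 * 103 = 64 mod 143
  k=8: 31^8 = 14 mod 143
  k=10: 31^10 = 14 * 103 = 12 mod 143
  k=12: 31^12 = 14 * 27 = 92 mod 143
  k=15: 31^15 = 14 * 27 * 103 * 31 = 34 mod 143
  k=20: 31^20 = 53 * 27 = 1 mod 143  <- first divisor giving 1
Order = 20

20


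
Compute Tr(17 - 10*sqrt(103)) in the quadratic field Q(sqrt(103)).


Tr(a + b*sqrt(d)) = (a + b*sqrt(d)) + (a - b*sqrt(d)) = 2a
= 2 * (17)
= 34

34


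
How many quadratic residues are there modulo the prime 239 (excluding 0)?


For prime p, the number of non-zero quadratic residues is (p-1)/2.
= (239-1)/2
= 119

119


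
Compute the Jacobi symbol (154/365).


Compute (154/365) via quadratic reciprocity:
  pull out 2: (2/365) = -1  (since 365 mod 8 = 5)
  reciprocity: (77/365) -> +(365/77)
  reduce: (57/77)
  reciprocity: (57/77) -> +(77/57)
  reduce: (20/57)
  pull out 2: (2/57) = +1  (since 57 mod 8 = 1)
  pull out 2: (2/57) = +1  (since 57 mod 8 = 1)
  reciprocity: (5/57) -> +(57/5)
  reduce: (2/5)
  pull out 2: (2/5) = -1  (since 5 mod 8 = 5)
  (1/5) = 1
Product of signs = 1

1


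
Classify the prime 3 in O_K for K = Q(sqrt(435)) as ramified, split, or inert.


K = Q(sqrt(435)). Since d mod 4 = 3, disc(K) = 1740.
Check p | disc: 1740 mod 3 = 0.
p divides disc, so p ramifies: (p) = P^2 with e=2, f=1, g=1.
Therefore p is ramified.

ramified


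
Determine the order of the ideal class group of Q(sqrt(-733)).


K = Q(sqrt(-733)). d mod 4 = 3, so D = disc(K) = 4d = -2932
h(K) equals the number of primitive reduced positive-definite forms (a, b, c) = a*x^2 + b*x*y + c*y^2 with b^2 - 4ac = D,
where reduced means |b| <= a <= c, with b >= 0 whenever |b| = a or a = c, and primitive means gcd(a, b, c) = 1.
Reduced forces 3a^2 <= |D| = 2932, so 1 <= a <= 31; b must have the parity of D, and c = (b^2 - D)/(4a) must be an integer >= a.
Enumerate a = 1..31, b in [-a, a]:
  a=1: (1, 0, 733)  [1]
  a=2: (2, 2, 367)  [1]
  a=3..6: none
  a=7: (7, -6, 106), (7, 6, 106)  [2]
  a=8..10: none
  a=11: (11, -4, 67), (11, 4, 67)  [2]
  a=12..13: none
  a=14: (14, -6, 53), (14, 6, 53)  [2]
  a=15..16: none
  a=17: (17, -14, 46), (17, 14, 46)  [2]
  a=18..21: none
  a=22: (22, -18, 37), (22, 18, 37)  [2]
  a=23: (23, -14, 34), (23, 14, 34)  [2]
  a=24..31: none
Total reduced forms: 1 + 1 + 2 + 2 + 2 + 2 + 2 + 2 = 14
h = 14

14


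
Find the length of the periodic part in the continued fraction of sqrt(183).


Run the CF algorithm for sqrt(183).
a_0 = floor(sqrt(183)) = 13; set m_0=0, q_0=1.
Recurrence: m' = q*a - m,  q' = (d - m'^2)/q,  a' = floor((a_0 + m')/q').
  step 1: m=13, q=14, a=1
  step 2: m=1, q=13, a=1
  step 3: m=12, q=3, a=8
  step 4: m=12, q=13, a=1
  step 5: m=1, q=14, a=1
  step 6: m=13, q=1, a=26
a_6 = 2*a_0 = 26, so the period closes here.
sqrt(183) = [13; 1, 1, 8, 1, 1, 26]
Period length = 6

6


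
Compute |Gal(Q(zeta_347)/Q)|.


|Gal(Q(zeta_347)/Q)| = phi(347)
= 346

346


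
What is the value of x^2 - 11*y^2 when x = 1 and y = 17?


x^2 - d*y^2
= 1^2 - 11*17^2
= 1 - 3179
= -3178

-3178


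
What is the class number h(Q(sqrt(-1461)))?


K = Q(sqrt(-1461)). d mod 4 = 3, so D = disc(K) = 4d = -5844
h(K) equals the number of primitive reduced positive-definite forms (a, b, c) = a*x^2 + b*x*y + c*y^2 with b^2 - 4ac = D,
where reduced means |b| <= a <= c, with b >= 0 whenever |b| = a or a = c, and primitive means gcd(a, b, c) = 1.
Reduced forces 3a^2 <= |D| = 5844, so 1 <= a <= 44; b must have the parity of D, and c = (b^2 - D)/(4a) must be an integer >= a.
Enumerate a = 1..44, b in [-a, a]:
  a=1: (1, 0, 1461)  [1]
  a=2: (2, 2, 731)  [1]
  a=3: (3, 0, 487)  [1]
  a=4: none
  a=5: (5, -4, 293), (5, 4, 293)  [2]
  a=6: (6, 6, 245)  [1]
  a=7: (7, -6, 210), (7, 6, 210)  [2]
  a=8..9: none
  a=10: (10, -6, 147), (10, 6, 147)  [2]
  a=11..13: none
  a=14: (14, -6, 105), (14, 6, 105)  [2]
  a=15: (15, -6, 98), (15, 6, 98)  [2]
  a=16: none
  a=17: (17, -2, 86), (17, 2, 86)  [2]
  a=18..20: none
  a=21: (21, -6, 70), (21, 6, 70)  [2]
  a=22..24: none
  a=25: (25, -16, 61), (25, 16, 61)  [2]
  a=26..29: none
  a=30: (30, -6, 49), (30, 6, 49)  [2]
  a=31..33: none
  a=34: (34, -2, 43), (34, 2, 43)  [2]
  a=35: (35, -34, 50), (35, -6, 42), (35, 6, 42), (35, 34, 50)  [4]
  a=36..44: none
Total reduced forms: 1 + 1 + 1 + 2 + 1 + 2 + 2 + 2 + 2 + 2 + 2 + 2 + 2 + 2 + 4 = 28
h = 28

28


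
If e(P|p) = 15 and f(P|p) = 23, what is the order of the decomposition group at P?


|D_P| = e * f
= 15 * 23
= 345

345


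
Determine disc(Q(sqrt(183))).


For K = Q(sqrt(d)) with d squarefree: disc(K) = d if d = 1 mod 4, and disc(K) = 4d if d = 2 or 3 mod 4.
Here d = 183, and d mod 4 = 3.
d = 3 mod 4, not 1 (O_K = Z[sqrt(d)]), so disc(K) = 4d = 4 * (183) = 732

732


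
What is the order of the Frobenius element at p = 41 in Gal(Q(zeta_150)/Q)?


The Frobenius at p in Gal(Q(zeta_n)/Q) = (Z/nZ)* is the class of p, so its order is ord_150(41), the smallest k >= 1 with 41^k = 1 mod 150.
n = 150 = 2 * 3 * 5^2, phi(150) = 40; the order divides phi(n).
Divisors of 40: 1, 2, 4, 5, 8, 10, 20, 40
Repeated squaring mod 150: 41^1 = 41, 41^2 = 31, 41^4 = 61, 41^8 = 121, 41^16 = 91, 41^32 = 31
Test divisors in increasing order:
  k=1: 41^1 = 41 mod 150
  k=2: 41^2 = 31 mod 150
  k=4: 41^4 = 61 mod 150
  k=5: 41^5 = 61 * 41 = 101 mod 150
  k=8: 41^8 = 121 mod 150
  k=10: 41^10 = 121 * 31 = 1 mod 150  <- first divisor giving 1
Order = 10

10


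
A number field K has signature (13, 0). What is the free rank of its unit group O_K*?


By Dirichlet's unit theorem:
rank = r1 + r2 - 1
= 13 + 0 - 1
= 12

12


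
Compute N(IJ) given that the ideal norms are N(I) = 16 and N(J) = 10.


N(IJ) = N(I) * N(J)
= 16 * 10
= 160

160


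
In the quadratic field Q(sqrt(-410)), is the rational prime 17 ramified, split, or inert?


K = Q(sqrt(-410)). Since d mod 4 = 2, disc(K) = -1640.
Check p | disc: -1640 mod 17 = 9.
p does not divide disc. Compute Legendre symbol (d/p):
15^((17-1)/2) mod 17 = 1
(d/p) = 1, so p splits: (p) = P*P' with e=1, f=1, g=2.
Therefore p is split.

split


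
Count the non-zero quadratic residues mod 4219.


For prime p, the number of non-zero quadratic residues is (p-1)/2.
= (4219-1)/2
= 2109

2109


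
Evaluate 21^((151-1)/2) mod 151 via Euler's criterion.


p = 151 is prime and the exponent is (p-1)/2 = 75, so by Euler's criterion 21^75 = (21/151) = +1 or -1 mod 151.
Compute by square-and-multiply:
  75 = 64 + 8 + 2 + 1 (binary 1001011)
  Repeated squaring mod 151: 21^1 = 21, 21^2 = 139, 21^4 = 144, 21^8 = 49, 21^16 = 136, 21^32 = 74, 21^64 = 40
  21^75 = 21^64 * 21^8 * 21^2 * 21^1 = 40 * 49 * 139 * 21 mod 151
    40 * 49 = 1960 = 148 mod 151
    148 * 139 = 20572 = 36 mod 151
    36 * 21 = 756 = 1 mod 151
  21^75 = 1 mod 151
Result 1: 21 is a quadratic residue mod 151.
21^75 mod 151 = 1

1


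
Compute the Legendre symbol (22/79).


p = 79 is prime, so compute (22/79) with the reciprocity algorithm (Jacobi-symbol steps: pull out 2s via (2/n), flip via reciprocity, reduce):
  pull out 2: (2/79) = +1  (since 79 mod 8 = 7)
  reciprocity: (11/79) -> -(79/11)
  reduce: (2/11)
  pull out 2: (2/11) = -1  (since 11 mod 8 = 3)
  (1/11) = 1
Product of signs = 1
(22/79) = 1

1


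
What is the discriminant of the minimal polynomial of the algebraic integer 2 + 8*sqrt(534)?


The element 2 + 8*sqrt(534) has minimal polynomial:
x^2 - 4*x - 34172
Discriminant = (-4)^2 - 4*(-34172)
= 16 + 136688
= 136704

136704


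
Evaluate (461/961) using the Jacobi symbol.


Compute (461/961) via quadratic reciprocity:
  reciprocity: (461/961) -> +(961/461)
  reduce: (39/461)
  reciprocity: (39/461) -> +(461/39)
  reduce: (32/39)
  pull out 2: (2/39) = +1  (since 39 mod 8 = 7)
  pull out 2: (2/39) = +1  (since 39 mod 8 = 7)
  pull out 2: (2/39) = +1  (since 39 mod 8 = 7)
  pull out 2: (2/39) = +1  (since 39 mod 8 = 7)
  pull out 2: (2/39) = +1  (since 39 mod 8 = 7)
  (1/39) = 1
Product of signs = 1

1


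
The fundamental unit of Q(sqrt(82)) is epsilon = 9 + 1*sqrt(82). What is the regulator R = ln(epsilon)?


epsilon = 9 + 1*sqrt(82)
= 18.0554
R = ln(18.0554)
= 2.8934

2.8934


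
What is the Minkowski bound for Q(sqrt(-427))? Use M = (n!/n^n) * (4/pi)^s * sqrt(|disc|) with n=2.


d = -427, d mod 4 = 1, so disc(K) = d = -427; |disc(K)| = 427
Imaginary quadratic field, so n = 2, s = r2 = 1, r1 = 0
M = (n!/n^n) * (4/pi)^s * sqrt(|disc(K)|) = (2!/2^2) * (4/pi)^1 * sqrt(427)
= 0.5 * 1.273240 * 20.663978
= 13.1551

13.1551


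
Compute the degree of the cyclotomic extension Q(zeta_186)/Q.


The degree equals Euler's totient phi(186).
186 = 2 * 3 * 31
phi(186) = 60

60


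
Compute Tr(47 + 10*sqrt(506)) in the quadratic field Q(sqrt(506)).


Tr(a + b*sqrt(d)) = (a + b*sqrt(d)) + (a - b*sqrt(d)) = 2a
= 2 * (47)
= 94

94


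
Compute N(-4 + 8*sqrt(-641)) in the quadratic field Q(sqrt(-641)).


N(a + b*sqrt(d)) = a^2 - d*b^2
= (-4)^2 - (-641)*(8)^2
= 16 + 41024
= 41040

41040


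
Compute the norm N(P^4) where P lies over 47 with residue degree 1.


N(P^a) = p^(a*f)
= 47^(4*1)
= 47^4
= 4879681

4879681


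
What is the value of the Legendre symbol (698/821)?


p = 821 is prime, so compute (698/821) with the reciprocity algorithm (Jacobi-symbol steps: pull out 2s via (2/n), flip via reciprocity, reduce):
  pull out 2: (2/821) = -1  (since 821 mod 8 = 5)
  reciprocity: (349/821) -> +(821/349)
  reduce: (123/349)
  reciprocity: (123/349) -> +(349/123)
  reduce: (103/123)
  reciprocity: (103/123) -> -(123/103)
  reduce: (20/103)
  pull out 2: (2/103) = +1  (since 103 mod 8 = 7)
  pull out 2: (2/103) = +1  (since 103 mod 8 = 7)
  reciprocity: (5/103) -> +(103/5)
  reduce: (3/5)
  reciprocity: (3/5) -> +(5/3)
  reduce: (2/3)
  pull out 2: (2/3) = -1  (since 3 mod 8 = 3)
  (1/3) = 1
Product of signs = -1
(698/821) = -1

-1


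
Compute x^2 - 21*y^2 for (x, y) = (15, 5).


x^2 - d*y^2
= 15^2 - 21*5^2
= 225 - 525
= -300

-300


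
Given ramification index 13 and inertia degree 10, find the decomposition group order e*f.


|D_P| = e * f
= 13 * 10
= 130

130


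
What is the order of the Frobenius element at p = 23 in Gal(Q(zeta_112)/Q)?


The Frobenius at p in Gal(Q(zeta_n)/Q) = (Z/nZ)* is the class of p, so its order is ord_112(23), the smallest k >= 1 with 23^k = 1 mod 112.
n = 112 = 2^4 * 7, phi(112) = 48; the order divides phi(n).
Divisors of 48: 1, 2, 3, 4, 6, 8, 12, 16, 24, 48
Repeated squaring mod 112: 23^1 = 23, 23^2 = 81, 23^4 = 65, 23^8 = 81, 23^16 = 65, 23^32 = 81
Test divisors in increasing order:
  k=1: 23^1 = 23 mod 112
  k=2: 23^2 = 81 mod 112
  k=3: 23^3 = 81 * 23 = 71 mod 112
  k=4: 23^4 = 65 mod 112
  k=6: 23^6 = 65 * 81 = 1 mod 112  <- first divisor giving 1
Order = 6

6


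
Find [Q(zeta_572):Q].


The degree equals Euler's totient phi(572).
572 = 2^2 * 11 * 13
phi(572) = 240

240


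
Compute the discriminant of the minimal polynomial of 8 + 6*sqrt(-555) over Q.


The element 8 + 6*sqrt(-555) has minimal polynomial:
x^2 - 16*x + 20044
Discriminant = (-16)^2 - 4*(20044)
= 256 - 80176
= -79920

-79920


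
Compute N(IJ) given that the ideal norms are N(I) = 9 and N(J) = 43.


N(IJ) = N(I) * N(J)
= 9 * 43
= 387

387


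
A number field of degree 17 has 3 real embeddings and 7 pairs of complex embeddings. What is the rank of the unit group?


By Dirichlet's unit theorem:
rank = r1 + r2 - 1
= 3 + 7 - 1
= 9

9


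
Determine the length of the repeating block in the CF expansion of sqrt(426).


Run the CF algorithm for sqrt(426).
a_0 = floor(sqrt(426)) = 20; set m_0=0, q_0=1.
Recurrence: m' = q*a - m,  q' = (d - m'^2)/q,  a' = floor((a_0 + m')/q').
  step 1: m=20, q=26, a=1
  step 2: m=6, q=15, a=1
  step 3: m=9, q=23, a=1
  step 4: m=14, q=10, a=3
  step 5: m=16, q=17, a=2
  step 6: m=18, q=6, a=6
  step 7: m=18, q=17, a=2
  step 8: m=16, q=10, a=3
  step 9: m=14, q=23, a=1
  step 10: m=9, q=15, a=1
  step 11: m=6, q=26, a=1
  step 12: m=20, q=1, a=40
a_12 = 2*a_0 = 40, so the period closes here.
sqrt(426) = [20; 1, 1, 1, 3, 2, 6, 2, 3, 1, 1, 1, 40]
Period length = 12

12


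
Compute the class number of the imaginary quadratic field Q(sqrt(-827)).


K = Q(sqrt(-827)). d mod 4 = 1, so D = disc(K) = d = -827
h(K) equals the number of primitive reduced positive-definite forms (a, b, c) = a*x^2 + b*x*y + c*y^2 with b^2 - 4ac = D,
where reduced means |b| <= a <= c, with b >= 0 whenever |b| = a or a = c, and primitive means gcd(a, b, c) = 1.
Reduced forces 3a^2 <= |D| = 827, so 1 <= a <= 16; b must have the parity of D, and c = (b^2 - D)/(4a) must be an integer >= a.
Enumerate a = 1..16, b in [-a, a]:
  a=1: (1, 1, 207)  [1]
  a=2: none
  a=3: (3, -1, 69), (3, 1, 69)  [2]
  a=4..8: none
  a=9: (9, -1, 23), (9, 1, 23)  [2]
  a=10: none
  a=11: (11, -3, 19), (11, 3, 19)  [2]
  a=12..16: none
Total reduced forms: 1 + 2 + 2 + 2 = 7
h = 7

7


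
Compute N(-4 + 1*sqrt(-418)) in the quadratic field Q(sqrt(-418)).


N(a + b*sqrt(d)) = a^2 - d*b^2
= (-4)^2 - (-418)*(1)^2
= 16 + 418
= 434

434


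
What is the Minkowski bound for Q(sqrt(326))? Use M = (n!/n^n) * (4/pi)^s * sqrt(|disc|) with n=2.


d = 326, d mod 4 = 2, so disc(K) = 4d = 1304; |disc(K)| = 1304
Real quadratic field, so n = 2, s = r2 = 0, r1 = 2
M = (n!/n^n) * (4/pi)^s * sqrt(|disc(K)|) = (2!/2^2) * (4/pi)^0 * sqrt(1304)
= 0.5 * 1.000000 * 36.110940
= 18.0555

18.0555


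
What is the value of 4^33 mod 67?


p = 67 is prime and the exponent is (p-1)/2 = 33, so by Euler's criterion 4^33 = (4/67) = +1 or -1 mod 67.
Compute by square-and-multiply:
  33 = 32 + 1 (binary 100001)
  Repeated squaring mod 67: 4^1 = 4, 4^2 = 16, 4^4 = 55, 4^8 = 10, 4^16 = 33, 4^32 = 17
  4^33 = 4^32 * 4^1 = 17 * 4 mod 67
    17 * 4 = 68 = 1 mod 67
  4^33 = 1 mod 67
Result 1: 4 is a quadratic residue mod 67.
4^33 mod 67 = 1

1


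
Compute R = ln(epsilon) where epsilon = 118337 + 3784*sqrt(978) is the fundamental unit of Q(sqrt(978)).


epsilon = 118337 + 3784*sqrt(978)
= 236674.0000
R = ln(236674.0000)
= 12.3744

12.3744


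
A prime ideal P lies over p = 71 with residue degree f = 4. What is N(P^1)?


N(P^a) = p^(a*f)
= 71^(1*4)
= 71^4
= 25411681

25411681


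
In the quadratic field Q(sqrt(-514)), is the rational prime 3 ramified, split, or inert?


K = Q(sqrt(-514)). Since d mod 4 = 2, disc(K) = -2056.
Check p | disc: -2056 mod 3 = 2.
p does not divide disc. Compute Legendre symbol (d/p):
2^((3-1)/2) mod 3 = -1
(d/p) = -1, so p is inert: (p) stays prime with e=1, f=2, g=1.
Therefore p is inert.

inert


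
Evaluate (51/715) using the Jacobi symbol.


Compute (51/715) via quadratic reciprocity:
  reciprocity: (51/715) -> -(715/51)
  reduce: (1/51)
  (1/51) = 1
Product of signs = -1

-1


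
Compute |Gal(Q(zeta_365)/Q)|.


|Gal(Q(zeta_365)/Q)| = phi(365)
= 288

288


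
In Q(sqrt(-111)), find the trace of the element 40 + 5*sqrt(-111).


Tr(a + b*sqrt(d)) = (a + b*sqrt(d)) + (a - b*sqrt(d)) = 2a
= 2 * (40)
= 80

80


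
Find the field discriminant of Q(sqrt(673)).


For K = Q(sqrt(d)) with d squarefree: disc(K) = d if d = 1 mod 4, and disc(K) = 4d if d = 2 or 3 mod 4.
Here d = 673, and d mod 4 = 1.
d = 1 mod 4 (O_K = Z[(1+sqrt(d))/2]), so disc(K) = d = 673

673


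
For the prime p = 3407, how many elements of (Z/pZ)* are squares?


For prime p, the number of non-zero quadratic residues is (p-1)/2.
= (3407-1)/2
= 1703

1703


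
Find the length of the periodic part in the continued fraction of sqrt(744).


Run the CF algorithm for sqrt(744).
a_0 = floor(sqrt(744)) = 27; set m_0=0, q_0=1.
Recurrence: m' = q*a - m,  q' = (d - m'^2)/q,  a' = floor((a_0 + m')/q').
  step 1: m=27, q=15, a=3
  step 2: m=18, q=28, a=1
  step 3: m=10, q=23, a=1
  step 4: m=13, q=25, a=1
  step 5: m=12, q=24, a=1
  step 6: m=12, q=25, a=1
  step 7: m=13, q=23, a=1
  step 8: m=10, q=28, a=1
  step 9: m=18, q=15, a=3
  step 10: m=27, q=1, a=54
a_10 = 2*a_0 = 54, so the period closes here.
sqrt(744) = [27; 3, 1, 1, 1, 1, 1, 1, 1, 3, 54]
Period length = 10

10


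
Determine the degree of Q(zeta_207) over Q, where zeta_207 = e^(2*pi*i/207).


The degree equals Euler's totient phi(207).
207 = 3^2 * 23
phi(207) = 132

132


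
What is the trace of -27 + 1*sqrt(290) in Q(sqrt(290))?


Tr(a + b*sqrt(d)) = (a + b*sqrt(d)) + (a - b*sqrt(d)) = 2a
= 2 * (-27)
= -54

-54


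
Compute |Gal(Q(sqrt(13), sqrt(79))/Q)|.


The 2 square roots of distinct primes are multiplicatively independent over Q,
so [K:Q] = 2^2 and Gal(K/Q) is isomorphic to (Z/2Z)^2.
|Gal| = 2^2 = 4

4


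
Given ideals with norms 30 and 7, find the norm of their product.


N(IJ) = N(I) * N(J)
= 30 * 7
= 210

210


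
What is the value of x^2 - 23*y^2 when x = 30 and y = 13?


x^2 - d*y^2
= 30^2 - 23*13^2
= 900 - 3887
= -2987

-2987


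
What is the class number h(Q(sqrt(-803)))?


K = Q(sqrt(-803)). d mod 4 = 1, so D = disc(K) = d = -803
h(K) equals the number of primitive reduced positive-definite forms (a, b, c) = a*x^2 + b*x*y + c*y^2 with b^2 - 4ac = D,
where reduced means |b| <= a <= c, with b >= 0 whenever |b| = a or a = c, and primitive means gcd(a, b, c) = 1.
Reduced forces 3a^2 <= |D| = 803, so 1 <= a <= 16; b must have the parity of D, and c = (b^2 - D)/(4a) must be an integer >= a.
Enumerate a = 1..16, b in [-a, a]:
  a=1: (1, 1, 201)  [1]
  a=2: none
  a=3: (3, -1, 67), (3, 1, 67)  [2]
  a=4..6: none
  a=7: (7, -3, 29), (7, 3, 29)  [2]
  a=8: none
  a=9: (9, -5, 23), (9, 5, 23)  [2]
  a=10: none
  a=11: (11, 11, 21)  [1]
  a=12: none
  a=13: (13, -9, 17), (13, 9, 17)  [2]
  a=14..16: none
Total reduced forms: 1 + 2 + 2 + 2 + 1 + 2 = 10
h = 10

10


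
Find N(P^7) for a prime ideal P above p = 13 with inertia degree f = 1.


N(P^a) = p^(a*f)
= 13^(7*1)
= 13^7
= 62748517

62748517


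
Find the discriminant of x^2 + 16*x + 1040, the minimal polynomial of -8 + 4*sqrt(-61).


The element -8 + 4*sqrt(-61) has minimal polynomial:
x^2 + 16*x + 1040
Discriminant = (16)^2 - 4*(1040)
= 256 - 4160
= -3904

-3904


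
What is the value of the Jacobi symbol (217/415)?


Compute (217/415) via quadratic reciprocity:
  reciprocity: (217/415) -> +(415/217)
  reduce: (198/217)
  pull out 2: (2/217) = +1  (since 217 mod 8 = 1)
  reciprocity: (99/217) -> +(217/99)
  reduce: (19/99)
  reciprocity: (19/99) -> -(99/19)
  reduce: (4/19)
  pull out 2: (2/19) = -1  (since 19 mod 8 = 3)
  pull out 2: (2/19) = -1  (since 19 mod 8 = 3)
  (1/19) = 1
Product of signs = -1

-1


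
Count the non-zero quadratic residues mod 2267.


For prime p, the number of non-zero quadratic residues is (p-1)/2.
= (2267-1)/2
= 1133

1133


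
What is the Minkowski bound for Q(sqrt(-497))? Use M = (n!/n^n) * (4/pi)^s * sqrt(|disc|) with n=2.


d = -497, d mod 4 = 3, so disc(K) = 4d = -1988; |disc(K)| = 1988
Imaginary quadratic field, so n = 2, s = r2 = 1, r1 = 0
M = (n!/n^n) * (4/pi)^s * sqrt(|disc(K)|) = (2!/2^2) * (4/pi)^1 * sqrt(1988)
= 0.5 * 1.273240 * 44.586994
= 28.3850

28.3850


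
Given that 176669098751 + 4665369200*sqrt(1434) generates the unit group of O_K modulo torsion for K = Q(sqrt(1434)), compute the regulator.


epsilon = 176669098751 + 4665369200*sqrt(1434)
= 3.5334e+11
R = ln(3.5334e+11)
= 26.5907

26.5907


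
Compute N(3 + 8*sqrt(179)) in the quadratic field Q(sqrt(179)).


N(a + b*sqrt(d)) = a^2 - d*b^2
= (3)^2 - (179)*(8)^2
= 9 - 11456
= -11447

-11447


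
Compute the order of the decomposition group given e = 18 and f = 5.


|D_P| = e * f
= 18 * 5
= 90

90


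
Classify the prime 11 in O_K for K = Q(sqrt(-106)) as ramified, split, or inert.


K = Q(sqrt(-106)). Since d mod 4 = 2, disc(K) = -424.
Check p | disc: -424 mod 11 = 5.
p does not divide disc. Compute Legendre symbol (d/p):
4^((11-1)/2) mod 11 = 1
(d/p) = 1, so p splits: (p) = P*P' with e=1, f=1, g=2.
Therefore p is split.

split


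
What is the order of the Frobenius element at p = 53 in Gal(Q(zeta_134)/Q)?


The Frobenius at p in Gal(Q(zeta_n)/Q) = (Z/nZ)* is the class of p, so its order is ord_134(53), the smallest k >= 1 with 53^k = 1 mod 134.
n = 134 = 2 * 67, phi(134) = 66; the order divides phi(n).
Divisors of 66: 1, 2, 3, 6, 11, 22, 33, 66
Repeated squaring mod 134: 53^1 = 53, 53^2 = 129, 53^4 = 25, 53^8 = 89, 53^16 = 15, 53^32 = 91, 53^64 = 107
Test divisors in increasing order:
  k=1: 53^1 = 53 mod 134
  k=2: 53^2 = 129 mod 134
  k=3: 53^3 = 129 * 53 = 3 mod 134
  k=6: 53^6 = 25 * 129 = 9 mod 134
  k=11: 53^11 = 89 * 129 * 53 = 133 mod 134
  k=22: 53^22 = 15 * 25 * 129 = 1 mod 134  <- first divisor giving 1
Order = 22

22


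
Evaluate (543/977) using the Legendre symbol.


p = 977 is prime, so compute (543/977) with the reciprocity algorithm (Jacobi-symbol steps: pull out 2s via (2/n), flip via reciprocity, reduce):
  reciprocity: (543/977) -> +(977/543)
  reduce: (434/543)
  pull out 2: (2/543) = +1  (since 543 mod 8 = 7)
  reciprocity: (217/543) -> +(543/217)
  reduce: (109/217)
  reciprocity: (109/217) -> +(217/109)
  reduce: (108/109)
  pull out 2: (2/109) = -1  (since 109 mod 8 = 5)
  pull out 2: (2/109) = -1  (since 109 mod 8 = 5)
  reciprocity: (27/109) -> +(109/27)
  reduce: (1/27)
  (1/27) = 1
Product of signs = 1
(543/977) = 1

1


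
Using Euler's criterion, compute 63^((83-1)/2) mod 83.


p = 83 is prime and the exponent is (p-1)/2 = 41, so by Euler's criterion 63^41 = (63/83) = +1 or -1 mod 83.
Compute by square-and-multiply:
  41 = 32 + 8 + 1 (binary 101001)
  Repeated squaring mod 83: 63^1 = 63, 63^2 = 68, 63^4 = 59, 63^8 = 78, 63^16 = 25, 63^32 = 44
  63^41 = 63^32 * 63^8 * 63^1 = 44 * 78 * 63 mod 83
    44 * 78 = 3432 = 29 mod 83
    29 * 63 = 1827 = 1 mod 83
  63^41 = 1 mod 83
Result 1: 63 is a quadratic residue mod 83.
63^41 mod 83 = 1

1


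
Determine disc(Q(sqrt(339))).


For K = Q(sqrt(d)) with d squarefree: disc(K) = d if d = 1 mod 4, and disc(K) = 4d if d = 2 or 3 mod 4.
Here d = 339, and d mod 4 = 3.
d = 3 mod 4, not 1 (O_K = Z[sqrt(d)]), so disc(K) = 4d = 4 * (339) = 1356

1356


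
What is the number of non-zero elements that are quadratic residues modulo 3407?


For prime p, the number of non-zero quadratic residues is (p-1)/2.
= (3407-1)/2
= 1703

1703


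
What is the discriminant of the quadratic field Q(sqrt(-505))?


For K = Q(sqrt(d)) with d squarefree: disc(K) = d if d = 1 mod 4, and disc(K) = 4d if d = 2 or 3 mod 4.
Here d = -505, and d mod 4 = 3.
d = 3 mod 4, not 1 (O_K = Z[sqrt(d)]), so disc(K) = 4d = 4 * (-505) = -2020

-2020


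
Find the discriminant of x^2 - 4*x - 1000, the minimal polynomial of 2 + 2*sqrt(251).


The element 2 + 2*sqrt(251) has minimal polynomial:
x^2 - 4*x - 1000
Discriminant = (-4)^2 - 4*(-1000)
= 16 + 4000
= 4016

4016


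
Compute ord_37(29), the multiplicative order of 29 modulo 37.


We want ord_37(29), the smallest k >= 1 with 29^k = 1 mod 37.
n = 37 = 37, phi(37) = 36; the order divides phi(n).
Divisors of 36: 1, 2, 3, 4, 6, 9, 12, 18, 36
Repeated squaring mod 37: 29^1 = 29, 29^2 = 27, 29^4 = 26, 29^8 = 10, 29^16 = 26, 29^32 = 10
Test divisors in increasing order:
  k=1: 29^1 = 29 mod 37
  k=2: 29^2 = 27 mod 37
  k=3: 29^3 = 27 * 29 = 6 mod 37
  k=4: 29^4 = 26 mod 37
  k=6: 29^6 = 26 * 27 = 36 mod 37
  k=9: 29^9 = 10 * 29 = 31 mod 37
  k=12: 29^12 = 10 * 26 = 1 mod 37  <- first divisor giving 1
Order = 12

12


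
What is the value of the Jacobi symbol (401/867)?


Compute (401/867) via quadratic reciprocity:
  reciprocity: (401/867) -> +(867/401)
  reduce: (65/401)
  reciprocity: (65/401) -> +(401/65)
  reduce: (11/65)
  reciprocity: (11/65) -> +(65/11)
  reduce: (10/11)
  pull out 2: (2/11) = -1  (since 11 mod 8 = 3)
  reciprocity: (5/11) -> +(11/5)
  reduce: (1/5)
  (1/5) = 1
Product of signs = -1

-1


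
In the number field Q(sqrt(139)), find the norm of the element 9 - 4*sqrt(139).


N(a + b*sqrt(d)) = a^2 - d*b^2
= (9)^2 - (139)*(-4)^2
= 81 - 2224
= -2143

-2143


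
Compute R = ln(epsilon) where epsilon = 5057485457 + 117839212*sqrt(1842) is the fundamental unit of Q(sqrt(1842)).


epsilon = 5057485457 + 117839212*sqrt(1842)
= 1.0115e+10
R = ln(1.0115e+10)
= 23.0373

23.0373


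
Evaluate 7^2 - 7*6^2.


x^2 - d*y^2
= 7^2 - 7*6^2
= 49 - 252
= -203

-203


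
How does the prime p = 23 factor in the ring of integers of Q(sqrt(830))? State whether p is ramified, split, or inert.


K = Q(sqrt(830)). Since d mod 4 = 2, disc(K) = 3320.
Check p | disc: 3320 mod 23 = 8.
p does not divide disc. Compute Legendre symbol (d/p):
2^((23-1)/2) mod 23 = 1
(d/p) = 1, so p splits: (p) = P*P' with e=1, f=1, g=2.
Therefore p is split.

split


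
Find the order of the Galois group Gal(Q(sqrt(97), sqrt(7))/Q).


The 2 square roots of distinct primes are multiplicatively independent over Q,
so [K:Q] = 2^2 and Gal(K/Q) is isomorphic to (Z/2Z)^2.
|Gal| = 2^2 = 4

4


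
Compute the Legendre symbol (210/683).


p = 683 is prime, so compute (210/683) with the reciprocity algorithm (Jacobi-symbol steps: pull out 2s via (2/n), flip via reciprocity, reduce):
  pull out 2: (2/683) = -1  (since 683 mod 8 = 3)
  reciprocity: (105/683) -> +(683/105)
  reduce: (53/105)
  reciprocity: (53/105) -> +(105/53)
  reduce: (52/53)
  pull out 2: (2/53) = -1  (since 53 mod 8 = 5)
  pull out 2: (2/53) = -1  (since 53 mod 8 = 5)
  reciprocity: (13/53) -> +(53/13)
  reduce: (1/13)
  (1/13) = 1
Product of signs = -1
(210/683) = -1

-1


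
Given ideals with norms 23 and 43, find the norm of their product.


N(IJ) = N(I) * N(J)
= 23 * 43
= 989

989


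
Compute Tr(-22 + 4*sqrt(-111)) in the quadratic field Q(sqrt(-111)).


Tr(a + b*sqrt(d)) = (a + b*sqrt(d)) + (a - b*sqrt(d)) = 2a
= 2 * (-22)
= -44

-44


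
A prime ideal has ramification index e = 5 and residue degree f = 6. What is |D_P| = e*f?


|D_P| = e * f
= 5 * 6
= 30

30


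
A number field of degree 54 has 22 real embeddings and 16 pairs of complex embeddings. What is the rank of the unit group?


By Dirichlet's unit theorem:
rank = r1 + r2 - 1
= 22 + 16 - 1
= 37

37


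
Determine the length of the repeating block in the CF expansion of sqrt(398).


Run the CF algorithm for sqrt(398).
a_0 = floor(sqrt(398)) = 19; set m_0=0, q_0=1.
Recurrence: m' = q*a - m,  q' = (d - m'^2)/q,  a' = floor((a_0 + m')/q').
  step 1: m=19, q=37, a=1
  step 2: m=18, q=2, a=18
  step 3: m=18, q=37, a=1
  step 4: m=19, q=1, a=38
a_4 = 2*a_0 = 38, so the period closes here.
sqrt(398) = [19; 1, 18, 1, 38]
Period length = 4

4


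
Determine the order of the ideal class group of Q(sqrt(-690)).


K = Q(sqrt(-690)). d mod 4 = 2, so D = disc(K) = 4d = -2760
h(K) equals the number of primitive reduced positive-definite forms (a, b, c) = a*x^2 + b*x*y + c*y^2 with b^2 - 4ac = D,
where reduced means |b| <= a <= c, with b >= 0 whenever |b| = a or a = c, and primitive means gcd(a, b, c) = 1.
Reduced forces 3a^2 <= |D| = 2760, so 1 <= a <= 30; b must have the parity of D, and c = (b^2 - D)/(4a) must be an integer >= a.
Enumerate a = 1..30, b in [-a, a]:
  a=1: (1, 0, 690)  [1]
  a=2: (2, 0, 345)  [1]
  a=3: (3, 0, 230)  [1]
  a=4: none
  a=5: (5, 0, 138)  [1]
  a=6: (6, 0, 115)  [1]
  a=7..9: none
  a=10: (10, 0, 69)  [1]
  a=11: (11, -10, 65), (11, 10, 65)  [2]
  a=12: none
  a=13: (13, -10, 55), (13, 10, 55)  [2]
  a=14: none
  a=15: (15, 0, 46)  [1]
  a=16..21: none
  a=22: (22, -12, 33), (22, 12, 33)  [2]
  a=23: (23, 0, 30)  [1]
  a=24..25: none
  a=26: (26, -16, 29), (26, 16, 29)  [2]
  a=27..30: none
Total reduced forms: 1 + 1 + 1 + 1 + 1 + 1 + 2 + 2 + 1 + 2 + 1 + 2 = 16
h = 16

16


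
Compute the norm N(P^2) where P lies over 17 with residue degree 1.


N(P^a) = p^(a*f)
= 17^(2*1)
= 17^2
= 289

289


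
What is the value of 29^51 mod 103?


p = 103 is prime and the exponent is (p-1)/2 = 51, so by Euler's criterion 29^51 = (29/103) = +1 or -1 mod 103.
Compute by square-and-multiply:
  51 = 32 + 16 + 2 + 1 (binary 110011)
  Repeated squaring mod 103: 29^1 = 29, 29^2 = 17, 29^4 = 83, 29^8 = 91, 29^16 = 41, 29^32 = 33
  29^51 = 29^32 * 29^16 * 29^2 * 29^1 = 33 * 41 * 17 * 29 mod 103
    33 * 41 = 1353 = 14 mod 103
    14 * 17 = 238 = 32 mod 103
    32 * 29 = 928 = 1 mod 103
  29^51 = 1 mod 103
Result 1: 29 is a quadratic residue mod 103.
29^51 mod 103 = 1

1


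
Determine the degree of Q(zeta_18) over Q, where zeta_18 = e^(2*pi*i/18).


The degree equals Euler's totient phi(18).
18 = 2 * 3^2
phi(18) = 6

6


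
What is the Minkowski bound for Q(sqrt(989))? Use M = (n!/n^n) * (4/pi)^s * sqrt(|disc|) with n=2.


d = 989, d mod 4 = 1, so disc(K) = d = 989; |disc(K)| = 989
Real quadratic field, so n = 2, s = r2 = 0, r1 = 2
M = (n!/n^n) * (4/pi)^s * sqrt(|disc(K)|) = (2!/2^2) * (4/pi)^0 * sqrt(989)
= 0.5 * 1.000000 * 31.448370
= 15.7242

15.7242


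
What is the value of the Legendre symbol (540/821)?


p = 821 is prime, so compute (540/821) with the reciprocity algorithm (Jacobi-symbol steps: pull out 2s via (2/n), flip via reciprocity, reduce):
  pull out 2: (2/821) = -1  (since 821 mod 8 = 5)
  pull out 2: (2/821) = -1  (since 821 mod 8 = 5)
  reciprocity: (135/821) -> +(821/135)
  reduce: (11/135)
  reciprocity: (11/135) -> -(135/11)
  reduce: (3/11)
  reciprocity: (3/11) -> -(11/3)
  reduce: (2/3)
  pull out 2: (2/3) = -1  (since 3 mod 8 = 3)
  (1/3) = 1
Product of signs = -1
(540/821) = -1

-1
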